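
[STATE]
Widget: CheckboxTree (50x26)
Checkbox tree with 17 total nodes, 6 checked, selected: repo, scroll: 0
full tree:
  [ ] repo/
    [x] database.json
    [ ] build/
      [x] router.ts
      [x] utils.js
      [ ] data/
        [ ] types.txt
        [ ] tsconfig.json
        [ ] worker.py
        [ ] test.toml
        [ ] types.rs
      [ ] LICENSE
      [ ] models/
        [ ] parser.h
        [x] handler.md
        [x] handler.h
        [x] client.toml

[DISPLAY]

>[-] repo/                                        
   [x] database.json                              
   [-] build/                                     
     [x] router.ts                                
     [x] utils.js                                 
     [ ] data/                                    
       [ ] types.txt                              
       [ ] tsconfig.json                          
       [ ] worker.py                              
       [ ] test.toml                              
       [ ] types.rs                               
     [ ] LICENSE                                  
     [-] models/                                  
       [ ] parser.h                               
       [x] handler.md                             
       [x] handler.h                              
       [x] client.toml                            
                                                  
                                                  
                                                  
                                                  
                                                  
                                                  
                                                  
                                                  
                                                  


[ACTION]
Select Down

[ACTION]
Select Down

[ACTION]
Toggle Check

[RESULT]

 [x] repo/                                        
   [x] database.json                              
>  [x] build/                                     
     [x] router.ts                                
     [x] utils.js                                 
     [x] data/                                    
       [x] types.txt                              
       [x] tsconfig.json                          
       [x] worker.py                              
       [x] test.toml                              
       [x] types.rs                               
     [x] LICENSE                                  
     [x] models/                                  
       [x] parser.h                               
       [x] handler.md                             
       [x] handler.h                              
       [x] client.toml                            
                                                  
                                                  
                                                  
                                                  
                                                  
                                                  
                                                  
                                                  
                                                  


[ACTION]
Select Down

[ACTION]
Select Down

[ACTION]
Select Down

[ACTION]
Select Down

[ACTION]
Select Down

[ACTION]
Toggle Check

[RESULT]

 [-] repo/                                        
   [x] database.json                              
   [-] build/                                     
     [x] router.ts                                
     [x] utils.js                                 
     [-] data/                                    
       [x] types.txt                              
>      [ ] tsconfig.json                          
       [x] worker.py                              
       [x] test.toml                              
       [x] types.rs                               
     [x] LICENSE                                  
     [x] models/                                  
       [x] parser.h                               
       [x] handler.md                             
       [x] handler.h                              
       [x] client.toml                            
                                                  
                                                  
                                                  
                                                  
                                                  
                                                  
                                                  
                                                  
                                                  


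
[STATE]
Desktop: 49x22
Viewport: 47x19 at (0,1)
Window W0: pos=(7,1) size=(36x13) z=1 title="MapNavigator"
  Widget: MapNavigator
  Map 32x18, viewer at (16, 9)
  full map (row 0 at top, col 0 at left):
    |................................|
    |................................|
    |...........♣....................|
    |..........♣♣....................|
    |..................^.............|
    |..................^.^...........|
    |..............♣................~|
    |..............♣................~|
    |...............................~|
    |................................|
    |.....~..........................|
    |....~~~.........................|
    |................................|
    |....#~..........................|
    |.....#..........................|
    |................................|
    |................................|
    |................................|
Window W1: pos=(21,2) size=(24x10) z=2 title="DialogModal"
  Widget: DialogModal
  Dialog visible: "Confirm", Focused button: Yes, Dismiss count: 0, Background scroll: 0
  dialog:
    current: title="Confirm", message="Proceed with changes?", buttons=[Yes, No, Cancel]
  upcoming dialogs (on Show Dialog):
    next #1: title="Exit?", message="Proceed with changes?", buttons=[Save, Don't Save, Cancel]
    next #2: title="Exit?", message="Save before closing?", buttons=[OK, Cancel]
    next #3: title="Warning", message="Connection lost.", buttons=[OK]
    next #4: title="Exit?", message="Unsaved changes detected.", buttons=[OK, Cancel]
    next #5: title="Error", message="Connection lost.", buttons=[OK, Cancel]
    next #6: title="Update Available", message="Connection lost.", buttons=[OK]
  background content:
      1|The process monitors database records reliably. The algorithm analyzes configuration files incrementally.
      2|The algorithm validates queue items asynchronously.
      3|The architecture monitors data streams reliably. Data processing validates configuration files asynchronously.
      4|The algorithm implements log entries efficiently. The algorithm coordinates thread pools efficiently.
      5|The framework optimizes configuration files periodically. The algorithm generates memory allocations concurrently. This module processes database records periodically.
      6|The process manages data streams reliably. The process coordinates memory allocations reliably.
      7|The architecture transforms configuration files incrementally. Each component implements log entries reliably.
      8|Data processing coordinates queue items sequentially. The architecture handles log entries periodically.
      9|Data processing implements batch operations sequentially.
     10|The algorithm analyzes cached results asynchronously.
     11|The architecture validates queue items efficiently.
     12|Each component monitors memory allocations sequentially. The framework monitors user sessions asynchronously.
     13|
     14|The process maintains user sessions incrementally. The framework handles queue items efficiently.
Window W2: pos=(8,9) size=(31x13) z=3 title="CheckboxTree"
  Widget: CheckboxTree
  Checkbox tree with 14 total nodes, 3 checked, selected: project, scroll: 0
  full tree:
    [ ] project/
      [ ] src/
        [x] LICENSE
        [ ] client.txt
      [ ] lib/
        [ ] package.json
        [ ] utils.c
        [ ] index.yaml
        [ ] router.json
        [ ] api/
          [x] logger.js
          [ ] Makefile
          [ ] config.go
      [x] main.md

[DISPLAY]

       ┏━━━━━━━━━━━━━━━━━━━━━━━━━━━━━━━━━━┓    
       ┃ MapNavigator┏━━━━━━━━━━━━━━━━━━━━━━┓  
       ┠─────────────┃ DialogModal          ┃  
       ┃ ............┠──────────────────────┨  
       ┃ ............┃Th┌────────────────┐ d┃  
       ┃ ............┃Th│    Confirm     │te┃  
       ┃ ............┃Th│Proceed with cha│it┃  
       ┃ ............┃Th│[Yes]  No   Canc│en┃  
       ┃┏━━━━━━━━━━━━━━━━━━━━━━━━━━━━━┓──┘ze┃  
       ┃┃ CheckboxTree                ┃es da┃  
       ┃┠─────────────────────────────┨━━━━━┛  
       ┃┃>[-] project/                ┃.. ┃    
       ┗┃   [-] src/                  ┃━━━┛    
        ┃     [x] LICENSE             ┃        
        ┃     [ ] client.txt          ┃        
        ┃   [-] lib/                  ┃        
        ┃     [ ] package.json        ┃        
        ┃     [ ] utils.c             ┃        
        ┃     [ ] index.yaml          ┃        


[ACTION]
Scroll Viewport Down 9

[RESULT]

       ┠─────────────┃ DialogModal          ┃  
       ┃ ............┠──────────────────────┨  
       ┃ ............┃Th┌────────────────┐ d┃  
       ┃ ............┃Th│    Confirm     │te┃  
       ┃ ............┃Th│Proceed with cha│it┃  
       ┃ ............┃Th│[Yes]  No   Canc│en┃  
       ┃┏━━━━━━━━━━━━━━━━━━━━━━━━━━━━━┓──┘ze┃  
       ┃┃ CheckboxTree                ┃es da┃  
       ┃┠─────────────────────────────┨━━━━━┛  
       ┃┃>[-] project/                ┃.. ┃    
       ┗┃   [-] src/                  ┃━━━┛    
        ┃     [x] LICENSE             ┃        
        ┃     [ ] client.txt          ┃        
        ┃   [-] lib/                  ┃        
        ┃     [ ] package.json        ┃        
        ┃     [ ] utils.c             ┃        
        ┃     [ ] index.yaml          ┃        
        ┃     [ ] router.json         ┃        
        ┗━━━━━━━━━━━━━━━━━━━━━━━━━━━━━┛        


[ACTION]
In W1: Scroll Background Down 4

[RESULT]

       ┠─────────────┃ DialogModal          ┃  
       ┃ ............┠──────────────────────┨  
       ┃ ............┃Th┌────────────────┐ze┃  
       ┃ ............┃Th│    Confirm     │da┃  
       ┃ ............┃Th│Proceed with cha│ns┃  
       ┃ ............┃Da│[Yes]  No   Canc│di┃  
       ┃┏━━━━━━━━━━━━━━━━━━━━━━━━━━━━━┓──┘em┃  
       ┃┃ CheckboxTree                ┃lyzes┃  
       ┃┠─────────────────────────────┨━━━━━┛  
       ┃┃>[-] project/                ┃.. ┃    
       ┗┃   [-] src/                  ┃━━━┛    
        ┃     [x] LICENSE             ┃        
        ┃     [ ] client.txt          ┃        
        ┃   [-] lib/                  ┃        
        ┃     [ ] package.json        ┃        
        ┃     [ ] utils.c             ┃        
        ┃     [ ] index.yaml          ┃        
        ┃     [ ] router.json         ┃        
        ┗━━━━━━━━━━━━━━━━━━━━━━━━━━━━━┛        


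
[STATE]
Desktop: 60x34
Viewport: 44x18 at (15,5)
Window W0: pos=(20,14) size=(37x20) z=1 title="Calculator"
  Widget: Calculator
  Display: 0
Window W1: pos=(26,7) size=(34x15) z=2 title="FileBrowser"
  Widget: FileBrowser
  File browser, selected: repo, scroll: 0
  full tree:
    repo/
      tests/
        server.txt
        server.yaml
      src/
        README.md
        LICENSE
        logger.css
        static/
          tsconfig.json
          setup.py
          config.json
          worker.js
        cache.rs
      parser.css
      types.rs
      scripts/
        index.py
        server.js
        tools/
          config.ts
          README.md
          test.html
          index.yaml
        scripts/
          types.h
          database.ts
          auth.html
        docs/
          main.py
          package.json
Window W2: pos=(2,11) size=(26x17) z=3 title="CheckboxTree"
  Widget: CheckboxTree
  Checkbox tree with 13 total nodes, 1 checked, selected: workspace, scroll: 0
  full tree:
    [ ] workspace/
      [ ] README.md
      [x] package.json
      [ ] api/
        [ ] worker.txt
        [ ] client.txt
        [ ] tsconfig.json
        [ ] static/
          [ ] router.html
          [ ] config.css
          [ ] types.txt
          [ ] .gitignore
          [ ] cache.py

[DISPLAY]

                                            
                                            
           ┏━━━━━━━━━━━━━━━━━━━━━━━━━━━━━━━━
           ┃ FileBrowser                    
           ┠────────────────────────────────
           ┃> [-] repo/                     
━━━━━━━━━━━━┓   [+] tests/                  
e           ┃   [+] src/                    
────────────┨   parser.css                  
ce/         ┃   types.rs                    
E.md        ┃   [+] scripts/                
ge.json     ┃                               
            ┃                               
ker.txt     ┃                               
ent.txt     ┃                               
onfig.json  ┃                               
tic/        ┃━━━━━━━━━━━━━━━━━━━━━━━━━━━━━━━
outer.html  ┃─┼───┼───┤                  ┃  


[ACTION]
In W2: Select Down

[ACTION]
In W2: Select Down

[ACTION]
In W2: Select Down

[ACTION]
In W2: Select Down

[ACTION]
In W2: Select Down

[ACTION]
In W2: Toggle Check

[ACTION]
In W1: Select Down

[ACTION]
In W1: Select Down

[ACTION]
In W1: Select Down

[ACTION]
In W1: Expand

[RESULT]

                                            
                                            
           ┏━━━━━━━━━━━━━━━━━━━━━━━━━━━━━━━━
           ┃ FileBrowser                    
           ┠────────────────────────────────
           ┃  [-] repo/                     
━━━━━━━━━━━━┓   [+] tests/                  
e           ┃   [+] src/                    
────────────┨ > parser.css                  
ce/         ┃   types.rs                    
E.md        ┃   [+] scripts/                
ge.json     ┃                               
            ┃                               
ker.txt     ┃                               
ent.txt     ┃                               
onfig.json  ┃                               
tic/        ┃━━━━━━━━━━━━━━━━━━━━━━━━━━━━━━━
outer.html  ┃─┼───┼───┤                  ┃  


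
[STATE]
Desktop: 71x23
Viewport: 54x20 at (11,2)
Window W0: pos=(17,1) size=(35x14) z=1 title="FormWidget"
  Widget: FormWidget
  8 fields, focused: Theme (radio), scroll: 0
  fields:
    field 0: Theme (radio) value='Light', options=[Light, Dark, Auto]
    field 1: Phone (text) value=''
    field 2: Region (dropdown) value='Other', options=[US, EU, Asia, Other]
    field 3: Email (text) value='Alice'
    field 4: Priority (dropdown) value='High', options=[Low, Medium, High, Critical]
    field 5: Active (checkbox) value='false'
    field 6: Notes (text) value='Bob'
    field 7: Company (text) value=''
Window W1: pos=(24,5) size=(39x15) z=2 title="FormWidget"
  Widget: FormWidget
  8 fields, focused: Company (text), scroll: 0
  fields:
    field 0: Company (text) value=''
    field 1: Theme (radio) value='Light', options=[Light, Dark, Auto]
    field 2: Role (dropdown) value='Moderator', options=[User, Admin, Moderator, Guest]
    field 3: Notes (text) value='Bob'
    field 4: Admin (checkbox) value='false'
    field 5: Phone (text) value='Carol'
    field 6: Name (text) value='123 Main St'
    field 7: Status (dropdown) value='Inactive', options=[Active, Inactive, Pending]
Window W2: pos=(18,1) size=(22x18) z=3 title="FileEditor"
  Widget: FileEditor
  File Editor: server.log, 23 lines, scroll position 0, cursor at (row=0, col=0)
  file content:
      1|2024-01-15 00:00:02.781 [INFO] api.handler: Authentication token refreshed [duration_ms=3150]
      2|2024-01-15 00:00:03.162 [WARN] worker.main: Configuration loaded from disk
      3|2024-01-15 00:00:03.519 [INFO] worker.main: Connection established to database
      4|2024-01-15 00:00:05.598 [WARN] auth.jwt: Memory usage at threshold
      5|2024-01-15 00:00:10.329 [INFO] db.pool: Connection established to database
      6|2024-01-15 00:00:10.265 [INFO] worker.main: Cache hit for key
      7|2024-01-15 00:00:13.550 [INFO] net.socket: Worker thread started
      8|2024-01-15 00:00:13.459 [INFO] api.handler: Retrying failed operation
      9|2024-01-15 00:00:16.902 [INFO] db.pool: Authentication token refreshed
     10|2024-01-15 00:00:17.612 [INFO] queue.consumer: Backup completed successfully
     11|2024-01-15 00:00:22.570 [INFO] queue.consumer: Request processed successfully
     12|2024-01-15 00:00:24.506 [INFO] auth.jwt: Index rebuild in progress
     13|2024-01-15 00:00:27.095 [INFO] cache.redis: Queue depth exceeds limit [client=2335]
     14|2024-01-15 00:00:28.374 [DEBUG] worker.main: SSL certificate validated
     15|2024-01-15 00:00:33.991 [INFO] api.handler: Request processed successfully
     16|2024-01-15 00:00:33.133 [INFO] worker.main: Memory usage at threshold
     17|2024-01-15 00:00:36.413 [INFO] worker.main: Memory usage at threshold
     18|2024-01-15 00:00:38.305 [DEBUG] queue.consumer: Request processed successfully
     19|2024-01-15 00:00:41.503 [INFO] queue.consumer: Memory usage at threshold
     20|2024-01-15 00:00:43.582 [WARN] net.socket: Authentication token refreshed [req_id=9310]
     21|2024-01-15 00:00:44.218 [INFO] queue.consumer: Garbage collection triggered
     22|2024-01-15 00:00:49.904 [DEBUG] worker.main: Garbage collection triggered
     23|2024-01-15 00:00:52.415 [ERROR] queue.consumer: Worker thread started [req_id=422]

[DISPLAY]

      ┃┃ FileEditor         ┃           ┃             
      ┠┠────────────────────┨───────────┨             
      ┃┃█024-01-15 00:00:02▲┃t  ( ) Dark┃             
      ┃┃2024-01-15 00:00:03█┃━━━━━━━━━━━━━━━━━━━━━━┓  
      ┃┃2024-01-15 00:00:03░┃                      ┃  
      ┃┃2024-01-15 00:00:05░┃──────────────────────┨  
      ┃┃2024-01-15 00:00:10░┃                     ]┃  
      ┃┃2024-01-15 00:00:10░┃●) Light  ( ) Dark  ( ┃  
      ┃┃2024-01-15 00:00:13░┃Moderator           ▼]┃  
      ┃┃2024-01-15 00:00:13░┃Bob                  ]┃  
      ┃┃2024-01-15 00:00:16░┃ ]                    ┃  
      ┃┃2024-01-15 00:00:17░┃Carol                ]┃  
      ┗┃2024-01-15 00:00:22░┃123 Main St          ]┃  
       ┃2024-01-15 00:00:24░┃Inactive            ▼]┃  
       ┃2024-01-15 00:00:27░┃                      ┃  
       ┃2024-01-15 00:00:28▼┃                      ┃  
       ┗━━━━━━━━━━━━━━━━━━━━┛                      ┃  
             ┗━━━━━━━━━━━━━━━━━━━━━━━━━━━━━━━━━━━━━┛  
                                                      
                                                      


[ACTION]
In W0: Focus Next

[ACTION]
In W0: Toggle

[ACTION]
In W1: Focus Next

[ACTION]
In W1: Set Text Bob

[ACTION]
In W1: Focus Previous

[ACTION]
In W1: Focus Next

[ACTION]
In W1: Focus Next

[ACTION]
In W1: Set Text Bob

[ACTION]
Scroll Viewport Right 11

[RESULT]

┃┃ FileEditor         ┃           ┃                   
┠┠────────────────────┨───────────┨                   
┃┃█024-01-15 00:00:02▲┃t  ( ) Dark┃                   
┃┃2024-01-15 00:00:03█┃━━━━━━━━━━━━━━━━━━━━━━┓        
┃┃2024-01-15 00:00:03░┃                      ┃        
┃┃2024-01-15 00:00:05░┃──────────────────────┨        
┃┃2024-01-15 00:00:10░┃                     ]┃        
┃┃2024-01-15 00:00:10░┃●) Light  ( ) Dark  ( ┃        
┃┃2024-01-15 00:00:13░┃Moderator           ▼]┃        
┃┃2024-01-15 00:00:13░┃Bob                  ]┃        
┃┃2024-01-15 00:00:16░┃ ]                    ┃        
┃┃2024-01-15 00:00:17░┃Carol                ]┃        
┗┃2024-01-15 00:00:22░┃123 Main St          ]┃        
 ┃2024-01-15 00:00:24░┃Inactive            ▼]┃        
 ┃2024-01-15 00:00:27░┃                      ┃        
 ┃2024-01-15 00:00:28▼┃                      ┃        
 ┗━━━━━━━━━━━━━━━━━━━━┛                      ┃        
       ┗━━━━━━━━━━━━━━━━━━━━━━━━━━━━━━━━━━━━━┛        
                                                      
                                                      


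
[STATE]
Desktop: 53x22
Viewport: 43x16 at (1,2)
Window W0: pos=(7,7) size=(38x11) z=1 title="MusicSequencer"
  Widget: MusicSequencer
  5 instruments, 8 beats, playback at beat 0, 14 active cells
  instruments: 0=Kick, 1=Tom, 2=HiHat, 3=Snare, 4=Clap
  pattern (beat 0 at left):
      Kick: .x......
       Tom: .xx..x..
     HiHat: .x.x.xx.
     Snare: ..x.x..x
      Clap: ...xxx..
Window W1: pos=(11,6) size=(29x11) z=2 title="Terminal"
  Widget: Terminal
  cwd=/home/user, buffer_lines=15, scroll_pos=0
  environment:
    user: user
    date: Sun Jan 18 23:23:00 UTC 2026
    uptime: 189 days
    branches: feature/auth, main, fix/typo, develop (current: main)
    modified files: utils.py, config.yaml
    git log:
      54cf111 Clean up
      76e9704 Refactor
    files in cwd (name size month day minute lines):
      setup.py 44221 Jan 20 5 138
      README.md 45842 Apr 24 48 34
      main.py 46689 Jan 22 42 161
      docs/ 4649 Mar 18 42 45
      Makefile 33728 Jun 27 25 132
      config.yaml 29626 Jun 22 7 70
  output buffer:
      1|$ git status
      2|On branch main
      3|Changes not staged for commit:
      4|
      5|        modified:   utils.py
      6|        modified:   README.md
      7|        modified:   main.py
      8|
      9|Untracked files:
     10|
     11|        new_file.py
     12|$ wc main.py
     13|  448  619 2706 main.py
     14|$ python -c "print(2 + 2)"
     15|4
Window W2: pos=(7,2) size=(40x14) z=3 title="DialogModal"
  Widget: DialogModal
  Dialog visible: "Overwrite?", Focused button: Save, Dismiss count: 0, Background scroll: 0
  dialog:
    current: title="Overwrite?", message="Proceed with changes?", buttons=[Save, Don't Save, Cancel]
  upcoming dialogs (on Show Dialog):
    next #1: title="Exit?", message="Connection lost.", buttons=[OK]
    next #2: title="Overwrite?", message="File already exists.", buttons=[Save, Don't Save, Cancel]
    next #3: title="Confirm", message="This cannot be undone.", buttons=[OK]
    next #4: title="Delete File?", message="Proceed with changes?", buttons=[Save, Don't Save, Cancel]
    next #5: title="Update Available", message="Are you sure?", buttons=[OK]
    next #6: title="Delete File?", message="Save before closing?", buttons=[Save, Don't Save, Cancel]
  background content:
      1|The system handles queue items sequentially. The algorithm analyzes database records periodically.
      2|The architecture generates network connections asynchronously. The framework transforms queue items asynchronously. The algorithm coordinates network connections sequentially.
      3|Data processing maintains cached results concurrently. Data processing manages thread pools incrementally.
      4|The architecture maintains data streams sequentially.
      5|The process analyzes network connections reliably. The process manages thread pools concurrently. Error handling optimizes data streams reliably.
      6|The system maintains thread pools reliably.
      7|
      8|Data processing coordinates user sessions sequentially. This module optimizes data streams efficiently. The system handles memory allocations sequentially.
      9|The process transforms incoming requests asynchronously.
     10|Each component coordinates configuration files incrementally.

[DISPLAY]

      ┏━━━━━━━━━━━━━━━━━━━━━━━━━━━━━━━━━━━━
      ┃ DialogModal                        
      ┠────────────────────────────────────
      ┃The system handles queue items seque
      ┃The architecture generates network c
      ┃Dat┌──────────────────────────────┐s
      ┃The│          Overwrite?          │e
      ┃The│    Proceed with changes?     │t
      ┃The│ [Save]  Don't Save   Cancel  │e
      ┃   └──────────────────────────────┘ 
      ┃Data processing coordinates user ses
      ┃The process transforms incoming requ
      ┃Each component coordinates configura
      ┗━━━━━━━━━━━━━━━━━━━━━━━━━━━━━━━━━━━━
      ┃   ┗━━━━━━━━━━━━━━━━━━━━━━━━━━━┛    
      ┗━━━━━━━━━━━━━━━━━━━━━━━━━━━━━━━━━━━━


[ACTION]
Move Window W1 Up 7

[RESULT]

      ┏━━━━━━━━━━━━━━━━━━━━━━━━━━━━━━━━━━━━
      ┃ DialogModal                        
      ┠────────────────────────────────────
      ┃The system handles queue items seque
      ┃The architecture generates network c
      ┃Dat┌──────────────────────────────┐s
      ┃The│          Overwrite?          │e
      ┃The│    Proceed with changes?     │t
      ┃The│ [Save]  Don't Save   Cancel  │e
      ┃   └──────────────────────────────┘ 
      ┃Data processing coordinates user ses
      ┃The process transforms incoming requ
      ┃Each component coordinates configura
      ┗━━━━━━━━━━━━━━━━━━━━━━━━━━━━━━━━━━━━
      ┃                                    
      ┗━━━━━━━━━━━━━━━━━━━━━━━━━━━━━━━━━━━━


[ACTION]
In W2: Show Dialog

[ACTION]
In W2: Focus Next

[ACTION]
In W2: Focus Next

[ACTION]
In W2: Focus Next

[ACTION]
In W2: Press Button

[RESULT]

      ┏━━━━━━━━━━━━━━━━━━━━━━━━━━━━━━━━━━━━
      ┃ DialogModal                        
      ┠────────────────────────────────────
      ┃The system handles queue items seque
      ┃The architecture generates network c
      ┃Data processing maintains cached res
      ┃The architecture maintains data stre
      ┃The process analyzes network connect
      ┃The system maintains thread pools re
      ┃                                    
      ┃Data processing coordinates user ses
      ┃The process transforms incoming requ
      ┃Each component coordinates configura
      ┗━━━━━━━━━━━━━━━━━━━━━━━━━━━━━━━━━━━━
      ┃                                    
      ┗━━━━━━━━━━━━━━━━━━━━━━━━━━━━━━━━━━━━


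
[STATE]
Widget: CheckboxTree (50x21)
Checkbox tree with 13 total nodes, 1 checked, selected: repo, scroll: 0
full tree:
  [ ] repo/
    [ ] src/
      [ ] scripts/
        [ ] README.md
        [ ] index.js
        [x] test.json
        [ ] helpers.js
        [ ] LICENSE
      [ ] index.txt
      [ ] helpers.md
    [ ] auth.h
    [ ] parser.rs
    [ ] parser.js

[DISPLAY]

>[-] repo/                                        
   [-] src/                                       
     [-] scripts/                                 
       [ ] README.md                              
       [ ] index.js                               
       [x] test.json                              
       [ ] helpers.js                             
       [ ] LICENSE                                
     [ ] index.txt                                
     [ ] helpers.md                               
   [ ] auth.h                                     
   [ ] parser.rs                                  
   [ ] parser.js                                  
                                                  
                                                  
                                                  
                                                  
                                                  
                                                  
                                                  
                                                  


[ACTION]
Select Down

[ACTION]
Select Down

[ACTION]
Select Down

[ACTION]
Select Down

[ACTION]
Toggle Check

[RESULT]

 [-] repo/                                        
   [-] src/                                       
     [-] scripts/                                 
       [ ] README.md                              
>      [x] index.js                               
       [x] test.json                              
       [ ] helpers.js                             
       [ ] LICENSE                                
     [ ] index.txt                                
     [ ] helpers.md                               
   [ ] auth.h                                     
   [ ] parser.rs                                  
   [ ] parser.js                                  
                                                  
                                                  
                                                  
                                                  
                                                  
                                                  
                                                  
                                                  


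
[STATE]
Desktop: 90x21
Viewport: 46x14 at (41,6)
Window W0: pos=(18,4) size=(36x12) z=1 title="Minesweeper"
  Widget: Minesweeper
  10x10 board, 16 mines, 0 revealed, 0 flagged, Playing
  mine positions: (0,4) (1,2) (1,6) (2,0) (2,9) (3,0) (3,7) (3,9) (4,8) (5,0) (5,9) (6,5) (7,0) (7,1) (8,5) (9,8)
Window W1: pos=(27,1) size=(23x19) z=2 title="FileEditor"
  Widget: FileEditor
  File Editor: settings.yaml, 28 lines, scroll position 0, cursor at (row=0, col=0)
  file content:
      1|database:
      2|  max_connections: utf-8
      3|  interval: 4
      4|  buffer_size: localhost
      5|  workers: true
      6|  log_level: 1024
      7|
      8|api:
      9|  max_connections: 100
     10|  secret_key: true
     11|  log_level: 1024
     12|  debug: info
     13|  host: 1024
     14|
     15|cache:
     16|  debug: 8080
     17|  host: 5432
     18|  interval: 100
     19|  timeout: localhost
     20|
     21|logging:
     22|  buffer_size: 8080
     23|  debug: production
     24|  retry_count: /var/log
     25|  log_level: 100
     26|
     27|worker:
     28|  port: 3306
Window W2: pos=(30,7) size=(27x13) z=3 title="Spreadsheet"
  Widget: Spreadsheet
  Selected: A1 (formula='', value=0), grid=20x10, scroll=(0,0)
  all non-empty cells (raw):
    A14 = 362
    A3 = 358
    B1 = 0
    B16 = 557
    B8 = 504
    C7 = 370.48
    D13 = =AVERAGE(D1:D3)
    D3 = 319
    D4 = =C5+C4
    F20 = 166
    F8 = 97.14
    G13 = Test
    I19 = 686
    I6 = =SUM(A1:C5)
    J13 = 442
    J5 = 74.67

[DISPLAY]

       ░┃───┨                                 
━━━━━━━━━━━━━━━┓                              
et             ┃                              
───────────────┨                              
               ┃                              
     B       C ┃                              
---------------┃                              
0]       0     ┃                              
 0       0     ┃                              
58       0     ┃                              
 0       0     ┃                              
 0       0     ┃                              
 0       0     ┃                              
━━━━━━━━━━━━━━━┛                              


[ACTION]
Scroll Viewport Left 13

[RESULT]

  interval: 4       ░┃───┨                    
  ┏━━━━━━━━━━━━━━━━━━━━━━━━━┓                 
  ┃ Spreadsheet             ┃                 
  ┠─────────────────────────┨                 
  ┃A1:                      ┃                 
ap┃       A       B       C ┃                 
  ┃-------------------------┃                 
  ┃  1      [0]       0     ┃                 
  ┃  2        0       0     ┃                 
  ┃  3      358       0     ┃                 
  ┃  4        0       0     ┃                 
  ┃  5        0       0     ┃                 
ca┃  6        0       0     ┃                 
━━┗━━━━━━━━━━━━━━━━━━━━━━━━━┛                 


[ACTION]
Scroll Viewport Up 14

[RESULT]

                                              
━━━━━━━━━━━━━━━━━━━━━┓                        
 FileEditor          ┃                        
─────────────────────┨                        
█atabase:           ▲┃━━━┓                    
  max_connections: u█┃   ┃                    
  interval: 4       ░┃───┨                    
  ┏━━━━━━━━━━━━━━━━━━━━━━━━━┓                 
  ┃ Spreadsheet             ┃                 
  ┠─────────────────────────┨                 
  ┃A1:                      ┃                 
ap┃       A       B       C ┃                 
  ┃-------------------------┃                 
  ┃  1      [0]       0     ┃                 


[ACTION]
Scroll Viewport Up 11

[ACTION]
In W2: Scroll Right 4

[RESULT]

                                              
━━━━━━━━━━━━━━━━━━━━━┓                        
 FileEditor          ┃                        
─────────────────────┨                        
█atabase:           ▲┃━━━┓                    
  max_connections: u█┃   ┃                    
  interval: 4       ░┃───┨                    
  ┏━━━━━━━━━━━━━━━━━━━━━━━━━┓                 
  ┃ Spreadsheet             ┃                 
  ┠─────────────────────────┨                 
  ┃A1:                      ┃                 
ap┃       E       F       G ┃                 
  ┃-------------------------┃                 
  ┃  1        0       0     ┃                 


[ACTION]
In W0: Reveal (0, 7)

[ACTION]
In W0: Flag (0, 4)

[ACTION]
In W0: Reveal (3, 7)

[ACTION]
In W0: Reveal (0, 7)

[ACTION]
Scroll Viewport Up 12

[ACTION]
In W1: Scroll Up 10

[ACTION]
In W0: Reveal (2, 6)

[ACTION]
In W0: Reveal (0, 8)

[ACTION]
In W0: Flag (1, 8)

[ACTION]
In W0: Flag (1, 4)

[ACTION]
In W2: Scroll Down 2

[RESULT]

                                              
━━━━━━━━━━━━━━━━━━━━━┓                        
 FileEditor          ┃                        
─────────────────────┨                        
█atabase:           ▲┃━━━┓                    
  max_connections: u█┃   ┃                    
  interval: 4       ░┃───┨                    
  ┏━━━━━━━━━━━━━━━━━━━━━━━━━┓                 
  ┃ Spreadsheet             ┃                 
  ┠─────────────────────────┨                 
  ┃A1:                      ┃                 
ap┃       E       F       G ┃                 
  ┃-------------------------┃                 
  ┃  3        0       0     ┃                 


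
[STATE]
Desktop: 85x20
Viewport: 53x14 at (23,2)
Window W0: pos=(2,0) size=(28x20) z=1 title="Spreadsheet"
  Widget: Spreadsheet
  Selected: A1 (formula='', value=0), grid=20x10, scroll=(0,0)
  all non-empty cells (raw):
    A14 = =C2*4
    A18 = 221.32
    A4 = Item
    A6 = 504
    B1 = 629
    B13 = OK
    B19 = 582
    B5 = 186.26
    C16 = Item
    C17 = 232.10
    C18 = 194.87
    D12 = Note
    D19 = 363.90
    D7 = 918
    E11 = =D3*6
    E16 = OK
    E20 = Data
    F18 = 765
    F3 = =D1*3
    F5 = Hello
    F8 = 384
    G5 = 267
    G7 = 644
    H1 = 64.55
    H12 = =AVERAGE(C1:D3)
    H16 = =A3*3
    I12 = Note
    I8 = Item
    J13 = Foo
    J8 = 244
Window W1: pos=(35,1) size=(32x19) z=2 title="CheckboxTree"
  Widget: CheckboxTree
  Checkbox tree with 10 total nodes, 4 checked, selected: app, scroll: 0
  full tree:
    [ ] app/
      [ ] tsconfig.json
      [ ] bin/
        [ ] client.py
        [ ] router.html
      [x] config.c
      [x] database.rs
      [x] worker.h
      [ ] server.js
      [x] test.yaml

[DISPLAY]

──────┨     ┃ CheckboxTree                 ┃         
      ┃     ┠──────────────────────────────┨         
   C  ┃     ┃>[-] app/                     ┃         
------┃     ┃   [ ] tsconfig.json          ┃         
      ┃     ┃   [ ] bin/                   ┃         
      ┃     ┃     [ ] client.py            ┃         
      ┃     ┃     [ ] router.html          ┃         
      ┃     ┃   [x] config.c               ┃         
      ┃     ┃   [x] database.rs            ┃         
      ┃     ┃   [x] worker.h               ┃         
      ┃     ┃   [ ] server.js              ┃         
      ┃     ┃   [x] test.yaml              ┃         
      ┃     ┃                              ┃         
      ┃     ┃                              ┃         


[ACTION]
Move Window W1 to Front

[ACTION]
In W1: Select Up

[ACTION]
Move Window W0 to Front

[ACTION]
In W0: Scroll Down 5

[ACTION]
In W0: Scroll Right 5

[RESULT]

──────┨     ┃ CheckboxTree                 ┃         
      ┃     ┠──────────────────────────────┨         
   H  ┃     ┃>[-] app/                     ┃         
------┃     ┃   [ ] tsconfig.json          ┃         
      ┃     ┃   [ ] bin/                   ┃         
      ┃     ┃     [ ] client.py            ┃         
      ┃     ┃     [ ] router.html          ┃         
      ┃     ┃   [x] config.c               ┃         
      ┃     ┃   [x] database.rs            ┃         
      ┃     ┃   [x] worker.h               ┃         
      ┃     ┃   [ ] server.js              ┃         
      ┃     ┃   [x] test.yaml              ┃         
      ┃     ┃                              ┃         
      ┃     ┃                              ┃         
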